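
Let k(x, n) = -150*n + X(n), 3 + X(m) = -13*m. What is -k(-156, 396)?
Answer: 64551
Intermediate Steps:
X(m) = -3 - 13*m
k(x, n) = -3 - 163*n (k(x, n) = -150*n + (-3 - 13*n) = -3 - 163*n)
-k(-156, 396) = -(-3 - 163*396) = -(-3 - 64548) = -1*(-64551) = 64551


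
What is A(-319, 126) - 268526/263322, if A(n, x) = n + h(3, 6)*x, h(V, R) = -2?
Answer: -75312694/131661 ≈ -572.02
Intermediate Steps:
A(n, x) = n - 2*x
A(-319, 126) - 268526/263322 = (-319 - 2*126) - 268526/263322 = (-319 - 252) - 268526/263322 = -571 - 1*134263/131661 = -571 - 134263/131661 = -75312694/131661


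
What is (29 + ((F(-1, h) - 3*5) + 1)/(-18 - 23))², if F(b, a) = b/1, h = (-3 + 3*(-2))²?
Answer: 1449616/1681 ≈ 862.35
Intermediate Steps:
h = 81 (h = (-3 - 6)² = (-9)² = 81)
F(b, a) = b (F(b, a) = b*1 = b)
(29 + ((F(-1, h) - 3*5) + 1)/(-18 - 23))² = (29 + ((-1 - 3*5) + 1)/(-18 - 23))² = (29 + ((-1 - 15) + 1)/(-41))² = (29 + (-16 + 1)*(-1/41))² = (29 - 15*(-1/41))² = (29 + 15/41)² = (1204/41)² = 1449616/1681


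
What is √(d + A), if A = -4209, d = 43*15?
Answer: 18*I*√11 ≈ 59.699*I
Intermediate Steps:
d = 645
√(d + A) = √(645 - 4209) = √(-3564) = 18*I*√11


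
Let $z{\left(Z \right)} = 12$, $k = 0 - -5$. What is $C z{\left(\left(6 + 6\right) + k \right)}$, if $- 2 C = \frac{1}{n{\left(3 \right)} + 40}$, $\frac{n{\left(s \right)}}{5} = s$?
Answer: $- \frac{6}{55} \approx -0.10909$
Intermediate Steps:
$k = 5$ ($k = 0 + 5 = 5$)
$n{\left(s \right)} = 5 s$
$C = - \frac{1}{110}$ ($C = - \frac{1}{2 \left(5 \cdot 3 + 40\right)} = - \frac{1}{2 \left(15 + 40\right)} = - \frac{1}{2 \cdot 55} = \left(- \frac{1}{2}\right) \frac{1}{55} = - \frac{1}{110} \approx -0.0090909$)
$C z{\left(\left(6 + 6\right) + k \right)} = \left(- \frac{1}{110}\right) 12 = - \frac{6}{55}$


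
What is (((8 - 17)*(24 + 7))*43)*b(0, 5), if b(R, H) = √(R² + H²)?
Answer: -59985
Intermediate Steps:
b(R, H) = √(H² + R²)
(((8 - 17)*(24 + 7))*43)*b(0, 5) = (((8 - 17)*(24 + 7))*43)*√(5² + 0²) = (-9*31*43)*√(25 + 0) = (-279*43)*√25 = -11997*5 = -59985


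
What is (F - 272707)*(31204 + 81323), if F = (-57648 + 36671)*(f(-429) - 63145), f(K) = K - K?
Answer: 149021751913866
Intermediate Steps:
f(K) = 0
F = 1324592665 (F = (-57648 + 36671)*(0 - 63145) = -20977*(-63145) = 1324592665)
(F - 272707)*(31204 + 81323) = (1324592665 - 272707)*(31204 + 81323) = 1324319958*112527 = 149021751913866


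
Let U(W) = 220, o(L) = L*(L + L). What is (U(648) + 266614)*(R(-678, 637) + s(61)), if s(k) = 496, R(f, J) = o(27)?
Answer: 521393636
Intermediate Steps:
o(L) = 2*L**2 (o(L) = L*(2*L) = 2*L**2)
R(f, J) = 1458 (R(f, J) = 2*27**2 = 2*729 = 1458)
(U(648) + 266614)*(R(-678, 637) + s(61)) = (220 + 266614)*(1458 + 496) = 266834*1954 = 521393636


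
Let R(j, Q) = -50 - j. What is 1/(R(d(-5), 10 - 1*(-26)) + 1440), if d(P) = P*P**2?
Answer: 1/1515 ≈ 0.00066007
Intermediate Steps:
d(P) = P**3
1/(R(d(-5), 10 - 1*(-26)) + 1440) = 1/((-50 - 1*(-5)**3) + 1440) = 1/((-50 - 1*(-125)) + 1440) = 1/((-50 + 125) + 1440) = 1/(75 + 1440) = 1/1515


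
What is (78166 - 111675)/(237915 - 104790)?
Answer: -33509/133125 ≈ -0.25171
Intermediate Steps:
(78166 - 111675)/(237915 - 104790) = -33509/133125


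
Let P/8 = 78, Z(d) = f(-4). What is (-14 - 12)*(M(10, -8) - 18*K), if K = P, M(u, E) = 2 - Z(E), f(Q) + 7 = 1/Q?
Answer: 583583/2 ≈ 2.9179e+5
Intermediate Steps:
f(Q) = -7 + 1/Q
Z(d) = -29/4 (Z(d) = -7 + 1/(-4) = -7 - 1/4 = -29/4)
P = 624 (P = 8*78 = 624)
M(u, E) = 37/4 (M(u, E) = 2 - 1*(-29/4) = 2 + 29/4 = 37/4)
K = 624
(-14 - 12)*(M(10, -8) - 18*K) = (-14 - 12)*(37/4 - 18*624) = -26*(37/4 - 11232) = -26*(-44891/4) = 583583/2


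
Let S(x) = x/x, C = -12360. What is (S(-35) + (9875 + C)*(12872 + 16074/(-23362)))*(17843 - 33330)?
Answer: 5786240997881378/11681 ≈ 4.9535e+11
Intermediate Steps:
S(x) = 1
(S(-35) + (9875 + C)*(12872 + 16074/(-23362)))*(17843 - 33330) = (1 + (9875 - 12360)*(12872 + 16074/(-23362)))*(17843 - 33330) = (1 - 2485*(12872 + 16074*(-1/23362)))*(-15487) = (1 - 2485*(12872 - 8037/11681))*(-15487) = (1 - 2485*150349795/11681)*(-15487) = (1 - 373619240575/11681)*(-15487) = -373619228894/11681*(-15487) = 5786240997881378/11681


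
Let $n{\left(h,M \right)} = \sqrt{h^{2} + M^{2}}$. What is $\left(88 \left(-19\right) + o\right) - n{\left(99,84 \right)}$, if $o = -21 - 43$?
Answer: $-1736 - 3 \sqrt{1873} \approx -1865.8$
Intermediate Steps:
$o = -64$
$n{\left(h,M \right)} = \sqrt{M^{2} + h^{2}}$
$\left(88 \left(-19\right) + o\right) - n{\left(99,84 \right)} = \left(88 \left(-19\right) - 64\right) - \sqrt{84^{2} + 99^{2}} = \left(-1672 - 64\right) - \sqrt{7056 + 9801} = -1736 - \sqrt{16857} = -1736 - 3 \sqrt{1873}$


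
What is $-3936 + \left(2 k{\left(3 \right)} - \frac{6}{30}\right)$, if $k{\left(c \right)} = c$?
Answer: $- \frac{19651}{5} \approx -3930.2$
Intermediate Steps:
$-3936 + \left(2 k{\left(3 \right)} - \frac{6}{30}\right) = -3936 + \left(2 \cdot 3 - \frac{6}{30}\right) = -3936 + \left(6 - \frac{1}{5}\right) = -3936 + \frac{29}{5} = - \frac{19651}{5}$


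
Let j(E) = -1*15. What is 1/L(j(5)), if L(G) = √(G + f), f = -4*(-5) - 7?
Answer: -I*√2/2 ≈ -0.70711*I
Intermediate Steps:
j(E) = -15
f = 13 (f = 20 - 7 = 13)
L(G) = √(13 + G) (L(G) = √(G + 13) = √(13 + G))
1/L(j(5)) = 1/(√(13 - 15)) = 1/(√(-2)) = 1/(I*√2) = -I*√2/2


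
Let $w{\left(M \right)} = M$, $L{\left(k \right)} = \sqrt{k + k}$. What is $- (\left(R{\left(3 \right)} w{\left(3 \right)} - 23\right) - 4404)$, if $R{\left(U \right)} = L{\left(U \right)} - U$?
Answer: $4436 - 3 \sqrt{6} \approx 4428.6$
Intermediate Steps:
$L{\left(k \right)} = \sqrt{2} \sqrt{k}$ ($L{\left(k \right)} = \sqrt{2 k} = \sqrt{2} \sqrt{k}$)
$R{\left(U \right)} = - U + \sqrt{2} \sqrt{U}$ ($R{\left(U \right)} = \sqrt{2} \sqrt{U} - U = - U + \sqrt{2} \sqrt{U}$)
$- (\left(R{\left(3 \right)} w{\left(3 \right)} - 23\right) - 4404) = - (\left(\left(\left(-1\right) 3 + \sqrt{2} \sqrt{3}\right) 3 - 23\right) - 4404) = - (\left(\left(-3 + \sqrt{6}\right) 3 - 23\right) - 4404) = - (\left(\left(-9 + 3 \sqrt{6}\right) - 23\right) - 4404) = - (\left(-32 + 3 \sqrt{6}\right) - 4404) = - (-4436 + 3 \sqrt{6}) = 4436 - 3 \sqrt{6}$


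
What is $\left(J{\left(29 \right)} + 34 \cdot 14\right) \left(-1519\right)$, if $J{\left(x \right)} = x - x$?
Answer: $-723044$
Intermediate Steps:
$J{\left(x \right)} = 0$
$\left(J{\left(29 \right)} + 34 \cdot 14\right) \left(-1519\right) = \left(0 + 34 \cdot 14\right) \left(-1519\right) = \left(0 + 476\right) \left(-1519\right) = 476 \left(-1519\right) = -723044$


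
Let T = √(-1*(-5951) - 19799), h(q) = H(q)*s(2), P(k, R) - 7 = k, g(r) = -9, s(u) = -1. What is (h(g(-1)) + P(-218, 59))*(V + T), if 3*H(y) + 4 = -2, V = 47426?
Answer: -9912034 - 418*I*√3462 ≈ -9.912e+6 - 24595.0*I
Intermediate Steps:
H(y) = -2 (H(y) = -4/3 + (⅓)*(-2) = -4/3 - ⅔ = -2)
P(k, R) = 7 + k
h(q) = 2 (h(q) = -2*(-1) = 2)
T = 2*I*√3462 (T = √(5951 - 19799) = √(-13848) = 2*I*√3462 ≈ 117.68*I)
(h(g(-1)) + P(-218, 59))*(V + T) = (2 + (7 - 218))*(47426 + 2*I*√3462) = (2 - 211)*(47426 + 2*I*√3462) = -209*(47426 + 2*I*√3462) = -9912034 - 418*I*√3462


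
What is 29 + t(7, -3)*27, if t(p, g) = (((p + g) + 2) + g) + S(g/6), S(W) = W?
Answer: 193/2 ≈ 96.500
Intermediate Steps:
t(p, g) = 2 + p + 13*g/6 (t(p, g) = (((p + g) + 2) + g) + g/6 = (((g + p) + 2) + g) + g*(1/6) = ((2 + g + p) + g) + g/6 = (2 + p + 2*g) + g/6 = 2 + p + 13*g/6)
29 + t(7, -3)*27 = 29 + (2 + 7 + (13/6)*(-3))*27 = 29 + (2 + 7 - 13/2)*27 = 29 + (5/2)*27 = 29 + 135/2 = 193/2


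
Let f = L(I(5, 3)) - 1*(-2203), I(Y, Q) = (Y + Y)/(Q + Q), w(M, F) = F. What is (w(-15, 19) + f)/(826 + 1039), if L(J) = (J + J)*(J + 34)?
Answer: 21068/16785 ≈ 1.2552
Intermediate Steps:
I(Y, Q) = Y/Q (I(Y, Q) = (2*Y)/((2*Q)) = (2*Y)*(1/(2*Q)) = Y/Q)
L(J) = 2*J*(34 + J) (L(J) = (2*J)*(34 + J) = 2*J*(34 + J))
f = 20897/9 (f = 2*(5/3)*(34 + 5/3) - 1*(-2203) = 2*(5*(⅓))*(34 + 5*(⅓)) + 2203 = 2*(5/3)*(34 + 5/3) + 2203 = 2*(5/3)*(107/3) + 2203 = 1070/9 + 2203 = 20897/9 ≈ 2321.9)
(w(-15, 19) + f)/(826 + 1039) = (19 + 20897/9)/(826 + 1039) = (21068/9)/1865 = (21068/9)*(1/1865) = 21068/16785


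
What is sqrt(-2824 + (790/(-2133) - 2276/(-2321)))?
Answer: I*sqrt(1231987027458)/20889 ≈ 53.136*I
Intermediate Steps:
sqrt(-2824 + (790/(-2133) - 2276/(-2321))) = sqrt(-2824 + (790*(-1/2133) - 2276*(-1/2321))) = sqrt(-2824 + (-10/27 + 2276/2321)) = sqrt(-2824 + 38242/62667) = sqrt(-176933366/62667) = I*sqrt(1231987027458)/20889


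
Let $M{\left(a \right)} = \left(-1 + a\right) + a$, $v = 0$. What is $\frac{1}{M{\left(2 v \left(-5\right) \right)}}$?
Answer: $-1$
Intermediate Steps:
$M{\left(a \right)} = -1 + 2 a$
$\frac{1}{M{\left(2 v \left(-5\right) \right)}} = \frac{1}{-1 + 2 \cdot 2 \cdot 0 \left(-5\right)} = \frac{1}{-1 + 2 \cdot 0 \left(-5\right)} = \frac{1}{-1 + 2 \cdot 0} = \frac{1}{-1 + 0} = \frac{1}{-1} = -1$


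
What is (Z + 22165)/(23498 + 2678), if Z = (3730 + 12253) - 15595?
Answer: 22553/26176 ≈ 0.86159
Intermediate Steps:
Z = 388 (Z = 15983 - 15595 = 388)
(Z + 22165)/(23498 + 2678) = (388 + 22165)/(23498 + 2678) = 22553/26176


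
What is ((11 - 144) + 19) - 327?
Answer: -441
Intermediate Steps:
((11 - 144) + 19) - 327 = (-133 + 19) - 327 = -114 - 327 = -441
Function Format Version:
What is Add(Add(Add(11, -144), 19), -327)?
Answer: -441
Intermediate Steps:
Add(Add(Add(11, -144), 19), -327) = Add(Add(-133, 19), -327) = Add(-114, -327) = -441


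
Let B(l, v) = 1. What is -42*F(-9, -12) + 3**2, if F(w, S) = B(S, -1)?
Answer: -33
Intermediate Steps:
F(w, S) = 1
-42*F(-9, -12) + 3**2 = -42*1 + 3**2 = -42 + 9 = -33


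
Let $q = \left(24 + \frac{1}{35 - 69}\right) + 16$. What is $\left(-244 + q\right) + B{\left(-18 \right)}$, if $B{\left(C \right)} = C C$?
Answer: $\frac{4079}{34} \approx 119.97$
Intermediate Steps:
$q = \frac{1359}{34}$ ($q = \left(24 + \frac{1}{-34}\right) + 16 = \left(24 - \frac{1}{34}\right) + 16 = \frac{815}{34} + 16 = \frac{1359}{34} \approx 39.971$)
$B{\left(C \right)} = C^{2}$
$\left(-244 + q\right) + B{\left(-18 \right)} = \left(-244 + \frac{1359}{34}\right) + \left(-18\right)^{2} = - \frac{6937}{34} + 324 = \frac{4079}{34}$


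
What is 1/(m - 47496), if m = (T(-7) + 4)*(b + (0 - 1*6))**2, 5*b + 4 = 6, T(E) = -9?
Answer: -5/238264 ≈ -2.0985e-5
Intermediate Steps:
b = 2/5 (b = -4/5 + (1/5)*6 = -4/5 + 6/5 = 2/5 ≈ 0.40000)
m = -784/5 (m = (-9 + 4)*(2/5 + (0 - 1*6))**2 = -5*(2/5 + (0 - 6))**2 = -5*(2/5 - 6)**2 = -5*(-28/5)**2 = -5*784/25 = -784/5 ≈ -156.80)
1/(m - 47496) = 1/(-784/5 - 47496) = 1/(-238264/5) = -5/238264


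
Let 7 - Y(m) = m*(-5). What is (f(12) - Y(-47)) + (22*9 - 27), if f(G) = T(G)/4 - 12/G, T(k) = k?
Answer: 401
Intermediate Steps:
Y(m) = 7 + 5*m (Y(m) = 7 - m*(-5) = 7 - (-5)*m = 7 + 5*m)
f(G) = -12/G + G/4 (f(G) = G/4 - 12/G = -12/G + G/4)
(f(12) - Y(-47)) + (22*9 - 27) = ((-12/12 + (1/4)*12) - (7 + 5*(-47))) + (22*9 - 27) = ((-12*1/12 + 3) - (7 - 235)) + (198 - 27) = ((-1 + 3) - 1*(-228)) + 171 = (2 + 228) + 171 = 230 + 171 = 401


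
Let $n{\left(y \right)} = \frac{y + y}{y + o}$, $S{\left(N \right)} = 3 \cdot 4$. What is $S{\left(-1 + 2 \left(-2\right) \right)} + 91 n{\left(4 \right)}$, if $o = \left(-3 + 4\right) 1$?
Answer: $\frac{788}{5} \approx 157.6$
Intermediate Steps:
$S{\left(N \right)} = 12$
$o = 1$ ($o = 1 \cdot 1 = 1$)
$n{\left(y \right)} = \frac{2 y}{1 + y}$ ($n{\left(y \right)} = \frac{y + y}{y + 1} = \frac{2 y}{1 + y}$)
$S{\left(-1 + 2 \left(-2\right) \right)} + 91 n{\left(4 \right)} = 12 + 91 \cdot 2 \cdot 4 \frac{1}{1 + 4} = 12 + 91 \cdot 2 \cdot 4 \cdot \frac{1}{5} = 12 + 91 \cdot \frac{8}{5} = 12 + \frac{728}{5} = \frac{788}{5}$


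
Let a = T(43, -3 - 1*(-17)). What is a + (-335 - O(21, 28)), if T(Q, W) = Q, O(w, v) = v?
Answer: -320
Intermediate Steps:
a = 43
a + (-335 - O(21, 28)) = 43 + (-335 - 1*28) = 43 + (-335 - 28) = 43 - 363 = -320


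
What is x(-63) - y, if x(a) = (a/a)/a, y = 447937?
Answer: -28220032/63 ≈ -4.4794e+5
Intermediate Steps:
x(a) = 1/a
x(-63) - y = 1/(-63) - 1*447937 = -1/63 - 447937 = -28220032/63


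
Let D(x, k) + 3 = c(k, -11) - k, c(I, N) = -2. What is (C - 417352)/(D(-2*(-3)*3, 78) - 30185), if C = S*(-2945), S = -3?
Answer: 408517/30268 ≈ 13.497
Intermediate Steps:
C = 8835 (C = -3*(-2945) = 8835)
D(x, k) = -5 - k (D(x, k) = -3 + (-2 - k) = -5 - k)
(C - 417352)/(D(-2*(-3)*3, 78) - 30185) = (8835 - 417352)/((-5 - 1*78) - 30185) = -408517/((-5 - 78) - 30185) = -408517/(-83 - 30185) = -408517/(-30268) = -408517*(-1/30268) = 408517/30268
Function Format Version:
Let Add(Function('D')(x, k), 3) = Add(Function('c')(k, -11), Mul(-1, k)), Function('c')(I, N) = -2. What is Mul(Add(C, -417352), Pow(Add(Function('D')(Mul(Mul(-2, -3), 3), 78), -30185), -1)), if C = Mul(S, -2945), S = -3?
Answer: Rational(408517, 30268) ≈ 13.497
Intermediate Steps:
C = 8835 (C = Mul(-3, -2945) = 8835)
Function('D')(x, k) = Add(-5, Mul(-1, k)) (Function('D')(x, k) = Add(-3, Add(-2, Mul(-1, k))) = Add(-5, Mul(-1, k)))
Mul(Add(C, -417352), Pow(Add(Function('D')(Mul(Mul(-2, -3), 3), 78), -30185), -1)) = Mul(Add(8835, -417352), Pow(Add(Add(-5, Mul(-1, 78)), -30185), -1)) = Mul(-408517, Pow(Add(Add(-5, -78), -30185), -1)) = Mul(-408517, Pow(Add(-83, -30185), -1)) = Mul(-408517, Pow(-30268, -1)) = Mul(-408517, Rational(-1, 30268)) = Rational(408517, 30268)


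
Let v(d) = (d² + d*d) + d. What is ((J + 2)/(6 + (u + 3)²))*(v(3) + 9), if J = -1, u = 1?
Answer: 15/11 ≈ 1.3636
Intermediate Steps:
v(d) = d + 2*d² (v(d) = (d² + d²) + d = 2*d² + d = d + 2*d²)
((J + 2)/(6 + (u + 3)²))*(v(3) + 9) = ((-1 + 2)/(6 + (1 + 3)²))*(3*(1 + 2*3) + 9) = (1/(6 + 4²))*(3*(1 + 6) + 9) = (1/(6 + 16))*(3*7 + 9) = (1/22)*(21 + 9) = (1*(1/22))*30 = (1/22)*30 = 15/11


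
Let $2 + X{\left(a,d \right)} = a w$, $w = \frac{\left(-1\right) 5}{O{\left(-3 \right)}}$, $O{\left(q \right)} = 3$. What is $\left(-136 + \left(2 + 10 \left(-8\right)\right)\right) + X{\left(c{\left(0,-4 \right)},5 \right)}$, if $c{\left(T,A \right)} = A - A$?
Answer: $-216$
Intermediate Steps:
$c{\left(T,A \right)} = 0$
$w = - \frac{5}{3}$ ($w = \frac{\left(-1\right) 5}{3} = \left(-5\right) \frac{1}{3} = - \frac{5}{3} \approx -1.6667$)
$X{\left(a,d \right)} = -2 - \frac{5 a}{3}$ ($X{\left(a,d \right)} = -2 + a \left(- \frac{5}{3}\right) = -2 - \frac{5 a}{3}$)
$\left(-136 + \left(2 + 10 \left(-8\right)\right)\right) + X{\left(c{\left(0,-4 \right)},5 \right)} = \left(-136 + \left(2 + 10 \left(-8\right)\right)\right) - 2 = \left(-136 + \left(2 - 80\right)\right) + \left(-2 + 0\right) = \left(-136 - 78\right) - 2 = -214 - 2 = -216$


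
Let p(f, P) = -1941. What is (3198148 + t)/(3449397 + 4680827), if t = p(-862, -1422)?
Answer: 3196207/8130224 ≈ 0.39313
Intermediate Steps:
t = -1941
(3198148 + t)/(3449397 + 4680827) = (3198148 - 1941)/(3449397 + 4680827) = 3196207/8130224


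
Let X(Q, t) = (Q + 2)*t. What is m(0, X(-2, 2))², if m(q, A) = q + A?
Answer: 0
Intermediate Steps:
X(Q, t) = t*(2 + Q) (X(Q, t) = (2 + Q)*t = t*(2 + Q))
m(q, A) = A + q
m(0, X(-2, 2))² = (2*(2 - 2) + 0)² = (2*0 + 0)² = (0 + 0)² = 0² = 0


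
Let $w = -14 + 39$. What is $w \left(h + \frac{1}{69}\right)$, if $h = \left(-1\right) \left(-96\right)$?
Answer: $\frac{165625}{69} \approx 2400.4$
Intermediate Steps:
$w = 25$
$h = 96$
$w \left(h + \frac{1}{69}\right) = 25 \left(96 + \frac{1}{69}\right) = 25 \cdot \frac{6625}{69} = \frac{165625}{69}$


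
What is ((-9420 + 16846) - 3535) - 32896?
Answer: -29005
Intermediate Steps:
((-9420 + 16846) - 3535) - 32896 = (7426 - 3535) - 32896 = 3891 - 32896 = -29005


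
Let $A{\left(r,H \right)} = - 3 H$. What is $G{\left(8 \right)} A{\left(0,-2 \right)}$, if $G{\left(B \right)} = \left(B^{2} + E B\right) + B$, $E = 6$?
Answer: $720$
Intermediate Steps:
$G{\left(B \right)} = B^{2} + 7 B$ ($G{\left(B \right)} = \left(B^{2} + 6 B\right) + B = B^{2} + 7 B$)
$G{\left(8 \right)} A{\left(0,-2 \right)} = 8 \left(7 + 8\right) \left(\left(-3\right) \left(-2\right)\right) = 8 \cdot 15 \cdot 6 = 120 \cdot 6 = 720$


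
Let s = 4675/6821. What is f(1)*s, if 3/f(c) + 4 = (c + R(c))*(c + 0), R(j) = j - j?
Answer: -4675/6821 ≈ -0.68538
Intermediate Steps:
s = 4675/6821 (s = 4675*(1/6821) = 4675/6821 ≈ 0.68538)
R(j) = 0
f(c) = 3/(-4 + c²) (f(c) = 3/(-4 + (c + 0)*(c + 0)) = 3/(-4 + c*c) = 3/(-4 + c²))
f(1)*s = (3/(-4 + 1²))*(4675/6821) = (3/(-4 + 1))*(4675/6821) = (3/(-3))*(4675/6821) = (3*(-⅓))*(4675/6821) = -1*4675/6821 = -4675/6821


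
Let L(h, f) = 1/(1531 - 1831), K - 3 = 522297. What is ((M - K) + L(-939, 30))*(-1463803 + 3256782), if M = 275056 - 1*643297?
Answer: -479016395284679/300 ≈ -1.5967e+12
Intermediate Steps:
K = 522300 (K = 3 + 522297 = 522300)
L(h, f) = -1/300 (L(h, f) = 1/(-300) = -1/300)
M = -368241 (M = 275056 - 643297 = -368241)
((M - K) + L(-939, 30))*(-1463803 + 3256782) = ((-368241 - 1*522300) - 1/300)*(-1463803 + 3256782) = ((-368241 - 522300) - 1/300)*1792979 = (-890541 - 1/300)*1792979 = -267162301/300*1792979 = -479016395284679/300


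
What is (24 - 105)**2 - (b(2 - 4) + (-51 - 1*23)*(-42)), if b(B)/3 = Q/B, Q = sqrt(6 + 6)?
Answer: 3453 + 3*sqrt(3) ≈ 3458.2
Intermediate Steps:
Q = 2*sqrt(3) (Q = sqrt(12) = 2*sqrt(3) ≈ 3.4641)
b(B) = 6*sqrt(3)/B (b(B) = 3*((2*sqrt(3))/B) = 3*(2*sqrt(3)/B) = 6*sqrt(3)/B)
(24 - 105)**2 - (b(2 - 4) + (-51 - 1*23)*(-42)) = (24 - 105)**2 - (6*sqrt(3)/(2 - 4) + (-51 - 1*23)*(-42)) = (-81)**2 - (6*sqrt(3)/(-2) + (-51 - 23)*(-42)) = 6561 - (6*sqrt(3)*(-1/2) - 74*(-42)) = 6561 - (-3*sqrt(3) + 3108) = 6561 - (3108 - 3*sqrt(3)) = 6561 + (-3108 + 3*sqrt(3)) = 3453 + 3*sqrt(3)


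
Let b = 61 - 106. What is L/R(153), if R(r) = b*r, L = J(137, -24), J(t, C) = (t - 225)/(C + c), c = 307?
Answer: 88/1948455 ≈ 4.5164e-5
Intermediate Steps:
J(t, C) = (-225 + t)/(307 + C) (J(t, C) = (t - 225)/(C + 307) = (-225 + t)/(307 + C))
L = -88/283 (L = (-225 + 137)/(307 - 24) = -88/283 ≈ -0.31095)
b = -45
R(r) = -45*r
L/R(153) = -88/(283*((-45*153))) = -88/283/(-6885) = -88/283*(-1/6885) = 88/1948455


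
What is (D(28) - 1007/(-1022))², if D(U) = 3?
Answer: 16589329/1044484 ≈ 15.883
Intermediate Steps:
(D(28) - 1007/(-1022))² = (3 - 1007/(-1022))² = (3 - 1007*(-1/1022))² = (3 + 1007/1022)² = (4073/1022)² = 16589329/1044484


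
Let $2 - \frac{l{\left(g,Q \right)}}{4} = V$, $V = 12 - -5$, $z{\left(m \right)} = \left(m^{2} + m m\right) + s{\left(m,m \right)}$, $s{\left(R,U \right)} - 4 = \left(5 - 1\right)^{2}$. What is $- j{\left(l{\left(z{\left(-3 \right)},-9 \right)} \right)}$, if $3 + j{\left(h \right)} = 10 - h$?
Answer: $-67$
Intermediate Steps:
$s{\left(R,U \right)} = 20$ ($s{\left(R,U \right)} = 4 + \left(5 - 1\right)^{2} = 4 + 4^{2} = 4 + 16 = 20$)
$z{\left(m \right)} = 20 + 2 m^{2}$ ($z{\left(m \right)} = \left(m^{2} + m m\right) + 20 = \left(m^{2} + m^{2}\right) + 20 = 2 m^{2} + 20 = 20 + 2 m^{2}$)
$V = 17$ ($V = 12 + 5 = 17$)
$l{\left(g,Q \right)} = -60$ ($l{\left(g,Q \right)} = 8 - 68 = -60$)
$j{\left(h \right)} = 7 - h$ ($j{\left(h \right)} = -3 - \left(-10 + h\right) = 7 - h$)
$- j{\left(l{\left(z{\left(-3 \right)},-9 \right)} \right)} = - (7 - -60) = - (7 + 60) = \left(-1\right) 67 = -67$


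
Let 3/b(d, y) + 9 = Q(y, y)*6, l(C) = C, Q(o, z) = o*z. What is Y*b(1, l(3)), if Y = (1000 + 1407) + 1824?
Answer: 4231/15 ≈ 282.07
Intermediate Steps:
Y = 4231 (Y = 2407 + 1824 = 4231)
b(d, y) = 3/(-9 + 6*y²) (b(d, y) = 3/(-9 + (y*y)*6) = 3/(-9 + y²*6) = 3/(-9 + 6*y²))
Y*b(1, l(3)) = 4231/(-3 + 2*3²) = 4231/(-3 + 2*9) = 4231/(-3 + 18) = 4231/15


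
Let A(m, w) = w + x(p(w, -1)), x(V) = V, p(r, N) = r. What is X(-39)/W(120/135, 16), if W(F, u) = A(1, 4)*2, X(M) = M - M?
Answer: 0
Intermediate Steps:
X(M) = 0
A(m, w) = 2*w (A(m, w) = w + w = 2*w)
W(F, u) = 16 (W(F, u) = (2*4)*2 = 8*2 = 16)
X(-39)/W(120/135, 16) = 0/16 = 0*(1/16) = 0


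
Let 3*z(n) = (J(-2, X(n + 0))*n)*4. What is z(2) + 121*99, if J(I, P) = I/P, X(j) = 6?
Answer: 107803/9 ≈ 11978.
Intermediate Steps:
z(n) = -4*n/9 (z(n) = (((-2/6)*n)*4)/3 = (((-2*1/6)*n)*4)/3 = (-n/3*4)/3 = (-4*n/3)/3 = -4*n/9)
z(2) + 121*99 = -4/9*2 + 121*99 = -8/9 + 11979 = 107803/9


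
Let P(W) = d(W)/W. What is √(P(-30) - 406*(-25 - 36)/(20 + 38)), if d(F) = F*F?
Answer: √397 ≈ 19.925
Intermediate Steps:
d(F) = F²
P(W) = W (P(W) = W²/W = W)
√(P(-30) - 406*(-25 - 36)/(20 + 38)) = √(-30 - 406*(-25 - 36)/(20 + 38)) = √(-30 - (-24766)/58) = √(-30 - 406*(-61/58)) = √(-30 + 427) = √397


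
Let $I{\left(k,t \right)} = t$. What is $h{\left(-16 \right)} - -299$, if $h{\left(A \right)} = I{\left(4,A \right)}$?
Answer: $283$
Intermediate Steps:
$h{\left(A \right)} = A$
$h{\left(-16 \right)} - -299 = -16 - -299 = -16 + 299 = 283$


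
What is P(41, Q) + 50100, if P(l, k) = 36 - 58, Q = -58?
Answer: 50078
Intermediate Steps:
P(l, k) = -22
P(41, Q) + 50100 = -22 + 50100 = 50078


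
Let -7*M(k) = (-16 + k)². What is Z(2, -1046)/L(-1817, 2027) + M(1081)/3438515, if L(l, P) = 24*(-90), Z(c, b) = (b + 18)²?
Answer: -317985292204/649879335 ≈ -489.30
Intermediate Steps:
Z(c, b) = (18 + b)²
M(k) = -(-16 + k)²/7
L(l, P) = -2160
Z(2, -1046)/L(-1817, 2027) + M(1081)/3438515 = (18 - 1046)²/(-2160) - (-16 + 1081)²/7/3438515 = (-1028)²*(-1/2160) - ⅐*1065²*(1/3438515) = 1056784*(-1/2160) - ⅐*1134225*(1/3438515) = -66049/135 - 1134225/7*1/3438515 = -66049/135 - 226845/4813921 = -317985292204/649879335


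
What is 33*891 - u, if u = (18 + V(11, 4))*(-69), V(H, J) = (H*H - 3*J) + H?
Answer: 38925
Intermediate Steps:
V(H, J) = H + H**2 - 3*J (V(H, J) = (H**2 - 3*J) + H = H + H**2 - 3*J)
u = -9522 (u = (18 + (11 + 11**2 - 3*4))*(-69) = (18 + (11 + 121 - 12))*(-69) = (18 + 120)*(-69) = 138*(-69) = -9522)
33*891 - u = 33*891 - 1*(-9522) = 29403 + 9522 = 38925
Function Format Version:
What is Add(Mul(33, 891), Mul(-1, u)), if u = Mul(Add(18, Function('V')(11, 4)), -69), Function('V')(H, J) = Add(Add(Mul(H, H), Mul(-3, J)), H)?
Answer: 38925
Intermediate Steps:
Function('V')(H, J) = Add(H, Pow(H, 2), Mul(-3, J)) (Function('V')(H, J) = Add(Add(Pow(H, 2), Mul(-3, J)), H) = Add(H, Pow(H, 2), Mul(-3, J)))
u = -9522 (u = Mul(Add(18, Add(11, Pow(11, 2), Mul(-3, 4))), -69) = Mul(Add(18, Add(11, 121, -12)), -69) = Mul(Add(18, 120), -69) = Mul(138, -69) = -9522)
Add(Mul(33, 891), Mul(-1, u)) = Add(Mul(33, 891), Mul(-1, -9522)) = Add(29403, 9522) = 38925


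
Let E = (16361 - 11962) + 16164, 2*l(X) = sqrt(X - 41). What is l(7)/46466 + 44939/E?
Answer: 44939/20563 + I*sqrt(34)/92932 ≈ 2.1854 + 6.2744e-5*I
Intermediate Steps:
l(X) = sqrt(-41 + X)/2 (l(X) = sqrt(X - 41)/2 = sqrt(-41 + X)/2)
E = 20563 (E = 4399 + 16164 = 20563)
l(7)/46466 + 44939/E = (sqrt(-41 + 7)/2)/46466 + 44939/20563 = (sqrt(-34)/2)*(1/46466) + 44939*(1/20563) = ((I*sqrt(34))/2)*(1/46466) + 44939/20563 = (I*sqrt(34)/2)*(1/46466) + 44939/20563 = I*sqrt(34)/92932 + 44939/20563 = 44939/20563 + I*sqrt(34)/92932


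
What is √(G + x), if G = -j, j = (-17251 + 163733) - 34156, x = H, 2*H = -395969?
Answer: I*√1241242/2 ≈ 557.05*I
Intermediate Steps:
H = -395969/2 (H = (½)*(-395969) = -395969/2 ≈ -1.9798e+5)
x = -395969/2 ≈ -1.9798e+5
j = 112326 (j = 146482 - 34156 = 112326)
G = -112326 (G = -1*112326 = -112326)
√(G + x) = √(-112326 - 395969/2) = √(-620621/2) = I*√1241242/2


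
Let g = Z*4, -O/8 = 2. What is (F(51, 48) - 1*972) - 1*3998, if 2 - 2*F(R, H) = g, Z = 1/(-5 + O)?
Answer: -104347/21 ≈ -4968.9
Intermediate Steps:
O = -16 (O = -8*2 = -16)
Z = -1/21 (Z = 1/(-5 - 16) = 1/(-21) = -1/21 ≈ -0.047619)
g = -4/21 (g = -1/21*4 = -4/21 ≈ -0.19048)
F(R, H) = 23/21 (F(R, H) = 1 - ½*(-4/21) = 1 + 2/21 = 23/21)
(F(51, 48) - 1*972) - 1*3998 = (23/21 - 1*972) - 1*3998 = (23/21 - 972) - 3998 = -20389/21 - 3998 = -104347/21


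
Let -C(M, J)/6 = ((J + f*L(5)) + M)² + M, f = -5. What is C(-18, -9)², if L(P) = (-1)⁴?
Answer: 36433296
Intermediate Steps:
L(P) = 1
C(M, J) = -6*M - 6*(-5 + J + M)² (C(M, J) = -6*(((J - 5*1) + M)² + M) = -6*(((J - 5) + M)² + M) = -6*(((-5 + J) + M)² + M) = -6*((-5 + J + M)² + M) = -6*(M + (-5 + J + M)²) = -6*M - 6*(-5 + J + M)²)
C(-18, -9)² = (-6*(-18) - 6*(-5 - 9 - 18)²)² = (108 - 6*(-32)²)² = (108 - 6*1024)² = (108 - 6144)² = (-6036)² = 36433296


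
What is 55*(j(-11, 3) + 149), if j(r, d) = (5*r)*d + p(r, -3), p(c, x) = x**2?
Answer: -385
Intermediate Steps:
j(r, d) = 9 + 5*d*r (j(r, d) = (5*r)*d + (-3)**2 = 5*d*r + 9 = 9 + 5*d*r)
55*(j(-11, 3) + 149) = 55*((9 + 5*3*(-11)) + 149) = 55*((9 - 165) + 149) = 55*(-156 + 149) = 55*(-7) = -385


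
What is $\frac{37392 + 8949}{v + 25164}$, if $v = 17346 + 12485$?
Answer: $\frac{46341}{54995} \approx 0.84264$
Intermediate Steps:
$v = 29831$
$\frac{37392 + 8949}{v + 25164} = \frac{37392 + 8949}{29831 + 25164} = \frac{46341}{54995}$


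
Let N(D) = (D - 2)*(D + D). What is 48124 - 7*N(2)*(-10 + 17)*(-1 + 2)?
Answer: 48124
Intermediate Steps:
N(D) = 2*D*(-2 + D) (N(D) = (-2 + D)*(2*D) = 2*D*(-2 + D))
48124 - 7*N(2)*(-10 + 17)*(-1 + 2) = 48124 - 7*(2*2*(-2 + 2))*(-10 + 17)*(-1 + 2) = 48124 - 7*(2*2*0)*7*1 = 48124 - 7*0*7 = 48124 - 0*7 = 48124 - 1*0 = 48124 + 0 = 48124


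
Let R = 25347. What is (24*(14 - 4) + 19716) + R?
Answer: 45303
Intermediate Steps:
(24*(14 - 4) + 19716) + R = (24*(14 - 4) + 19716) + 25347 = (24*10 + 19716) + 25347 = (240 + 19716) + 25347 = 19956 + 25347 = 45303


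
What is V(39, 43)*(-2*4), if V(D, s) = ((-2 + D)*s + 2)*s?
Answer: -547992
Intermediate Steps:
V(D, s) = s*(2 + s*(-2 + D)) (V(D, s) = (s*(-2 + D) + 2)*s = (2 + s*(-2 + D))*s = s*(2 + s*(-2 + D)))
V(39, 43)*(-2*4) = (43*(2 - 2*43 + 39*43))*(-2*4) = (43*(2 - 86 + 1677))*(-8) = (43*1593)*(-8) = 68499*(-8) = -547992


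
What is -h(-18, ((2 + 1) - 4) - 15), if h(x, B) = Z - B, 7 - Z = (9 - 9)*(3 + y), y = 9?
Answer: -23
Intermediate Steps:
Z = 7 (Z = 7 - (9 - 9)*(3 + 9) = 7 - 0*12 = 7 - 1*0 = 7 + 0 = 7)
h(x, B) = 7 - B
-h(-18, ((2 + 1) - 4) - 15) = -(7 - (((2 + 1) - 4) - 15)) = -(7 - ((3 - 4) - 15)) = -(7 - (-1 - 15)) = -(7 - 1*(-16)) = -(7 + 16) = -1*23 = -23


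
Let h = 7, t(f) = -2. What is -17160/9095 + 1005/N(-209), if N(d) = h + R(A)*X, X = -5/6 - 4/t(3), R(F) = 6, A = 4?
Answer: 1780047/25466 ≈ 69.899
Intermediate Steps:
X = 7/6 (X = -5/6 - 4/(-2) = -5*⅙ - 4*(-½) = -⅚ + 2 = 7/6 ≈ 1.1667)
N(d) = 14 (N(d) = 7 + 6*(7/6) = 7 + 7 = 14)
-17160/9095 + 1005/N(-209) = -17160/9095 + 1005/14 = -17160*1/9095 + 1005*(1/14) = -3432/1819 + 1005/14 = 1780047/25466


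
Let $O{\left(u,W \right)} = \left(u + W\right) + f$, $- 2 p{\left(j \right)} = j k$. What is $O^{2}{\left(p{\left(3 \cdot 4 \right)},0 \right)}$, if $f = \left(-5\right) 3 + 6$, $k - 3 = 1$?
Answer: $1089$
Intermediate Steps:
$k = 4$ ($k = 3 + 1 = 4$)
$f = -9$ ($f = -15 + 6 = -9$)
$p{\left(j \right)} = - 2 j$ ($p{\left(j \right)} = - \frac{j 4}{2} = - \frac{4 j}{2} = - 2 j$)
$O{\left(u,W \right)} = -9 + W + u$ ($O{\left(u,W \right)} = \left(u + W\right) - 9 = \left(W + u\right) - 9 = -9 + W + u$)
$O^{2}{\left(p{\left(3 \cdot 4 \right)},0 \right)} = \left(-9 + 0 - 2 \cdot 3 \cdot 4\right)^{2} = \left(-9 + 0 - 24\right)^{2} = \left(-33\right)^{2} = 1089$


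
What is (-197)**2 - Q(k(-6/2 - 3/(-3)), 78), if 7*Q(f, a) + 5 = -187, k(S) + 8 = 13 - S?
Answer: 271855/7 ≈ 38836.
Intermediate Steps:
k(S) = 5 - S (k(S) = -8 + (13 - S) = 5 - S)
Q(f, a) = -192/7 (Q(f, a) = -5/7 + (1/7)*(-187) = -5/7 - 187/7 = -192/7)
(-197)**2 - Q(k(-6/2 - 3/(-3)), 78) = (-197)**2 - 1*(-192/7) = 38809 + 192/7 = 271855/7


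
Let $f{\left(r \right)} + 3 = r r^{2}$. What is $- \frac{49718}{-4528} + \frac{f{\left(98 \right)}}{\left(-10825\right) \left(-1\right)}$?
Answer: $\frac{2399950571}{24507800} \approx 97.926$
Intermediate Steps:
$f{\left(r \right)} = -3 + r^{3}$ ($f{\left(r \right)} = -3 + r r^{2} = -3 + r^{3}$)
$- \frac{49718}{-4528} + \frac{f{\left(98 \right)}}{\left(-10825\right) \left(-1\right)} = - \frac{49718}{-4528} + \frac{-3 + 98^{3}}{\left(-10825\right) \left(-1\right)} = \left(-49718\right) \left(- \frac{1}{4528}\right) + \frac{-3 + 941192}{10825} = \frac{24859}{2264} + 941189 \cdot \frac{1}{10825} = \frac{24859}{2264} + \frac{941189}{10825} = \frac{2399950571}{24507800}$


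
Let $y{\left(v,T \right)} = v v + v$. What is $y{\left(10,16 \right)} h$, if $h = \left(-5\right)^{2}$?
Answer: $2750$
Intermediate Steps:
$h = 25$
$y{\left(v,T \right)} = v + v^{2}$ ($y{\left(v,T \right)} = v^{2} + v = v + v^{2}$)
$y{\left(10,16 \right)} h = 10 \left(1 + 10\right) 25 = 10 \cdot 11 \cdot 25 = 110 \cdot 25 = 2750$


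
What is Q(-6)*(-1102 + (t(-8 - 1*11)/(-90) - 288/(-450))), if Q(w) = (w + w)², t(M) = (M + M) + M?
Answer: -3962616/25 ≈ -1.5850e+5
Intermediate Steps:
t(M) = 3*M (t(M) = 2*M + M = 3*M)
Q(w) = 4*w² (Q(w) = (2*w)² = 4*w²)
Q(-6)*(-1102 + (t(-8 - 1*11)/(-90) - 288/(-450))) = (4*(-6)²)*(-1102 + ((3*(-8 - 1*11))/(-90) - 288/(-450))) = (4*36)*(-1102 + ((3*(-8 - 11))*(-1/90) - 288*(-1/450))) = 144*(-1102 + ((3*(-19))*(-1/90) + 16/25)) = 144*(-1102 + (-57*(-1/90) + 16/25)) = 144*(-1102 + (19/30 + 16/25)) = 144*(-1102 + 191/150) = 144*(-165109/150) = -3962616/25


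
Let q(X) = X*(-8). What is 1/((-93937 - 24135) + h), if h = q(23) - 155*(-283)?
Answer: -1/74391 ≈ -1.3442e-5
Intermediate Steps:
q(X) = -8*X
h = 43681 (h = -8*23 - 155*(-283) = -184 + 43865 = 43681)
1/((-93937 - 24135) + h) = 1/((-93937 - 24135) + 43681) = 1/(-118072 + 43681) = 1/(-74391) = -1/74391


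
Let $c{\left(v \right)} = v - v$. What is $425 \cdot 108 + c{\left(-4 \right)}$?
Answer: $45900$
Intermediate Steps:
$c{\left(v \right)} = 0$
$425 \cdot 108 + c{\left(-4 \right)} = 425 \cdot 108 + 0 = 45900 + 0 = 45900$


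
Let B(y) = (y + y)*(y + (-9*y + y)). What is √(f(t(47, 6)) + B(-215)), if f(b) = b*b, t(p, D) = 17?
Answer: I*√646861 ≈ 804.28*I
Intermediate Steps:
f(b) = b²
B(y) = -14*y² (B(y) = (2*y)*(y - 8*y) = (2*y)*(-7*y) = -14*y²)
√(f(t(47, 6)) + B(-215)) = √(17² - 14*(-215)²) = √(289 - 14*46225) = √(289 - 647150) = √(-646861) = I*√646861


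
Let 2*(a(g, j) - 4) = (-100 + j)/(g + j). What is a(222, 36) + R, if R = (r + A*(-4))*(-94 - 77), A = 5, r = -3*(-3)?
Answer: 243149/129 ≈ 1884.9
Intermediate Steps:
r = 9
a(g, j) = 4 + (-100 + j)/(2*(g + j)) (a(g, j) = 4 + ((-100 + j)/(g + j))/2 = 4 + (-100 + j)/(2*(g + j)))
R = 1881 (R = (9 + 5*(-4))*(-94 - 77) = (9 - 20)*(-171) = -11*(-171) = 1881)
a(222, 36) + R = (-50 + 4*222 + (9/2)*36)/(222 + 36) + 1881 = (-50 + 888 + 162)/258 + 1881 = (1/258)*1000 + 1881 = 500/129 + 1881 = 243149/129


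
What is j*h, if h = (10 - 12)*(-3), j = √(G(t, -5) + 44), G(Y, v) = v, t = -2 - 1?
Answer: 6*√39 ≈ 37.470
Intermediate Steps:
t = -3
j = √39 (j = √(-5 + 44) = √39 ≈ 6.2450)
h = 6 (h = -2*(-3) = 6)
j*h = √39*6 = 6*√39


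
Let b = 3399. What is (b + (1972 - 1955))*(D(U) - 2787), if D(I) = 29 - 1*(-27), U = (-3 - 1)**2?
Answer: -9329096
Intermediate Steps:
U = 16 (U = (-4)**2 = 16)
D(I) = 56 (D(I) = 29 + 27 = 56)
(b + (1972 - 1955))*(D(U) - 2787) = (3399 + (1972 - 1955))*(56 - 2787) = (3399 + 17)*(-2731) = 3416*(-2731) = -9329096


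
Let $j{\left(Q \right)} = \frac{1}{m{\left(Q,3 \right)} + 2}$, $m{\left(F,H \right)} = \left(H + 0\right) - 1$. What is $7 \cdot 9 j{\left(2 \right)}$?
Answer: $\frac{63}{4} \approx 15.75$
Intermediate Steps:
$m{\left(F,H \right)} = -1 + H$ ($m{\left(F,H \right)} = H - 1 = -1 + H$)
$j{\left(Q \right)} = \frac{1}{4}$ ($j{\left(Q \right)} = \frac{1}{\left(-1 + 3\right) + 2} = \frac{1}{2 + 2} = \frac{1}{4}$)
$7 \cdot 9 j{\left(2 \right)} = 7 \cdot 9 \cdot \frac{1}{4} = 63 \cdot \frac{1}{4} = \frac{63}{4}$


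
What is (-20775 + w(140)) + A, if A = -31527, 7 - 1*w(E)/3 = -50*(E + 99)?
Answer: -16431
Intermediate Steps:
w(E) = 14871 + 150*E (w(E) = 21 - (-150)*(E + 99) = 21 - (-150)*(99 + E) = 21 - 3*(-4950 - 50*E) = 21 + (14850 + 150*E) = 14871 + 150*E)
(-20775 + w(140)) + A = (-20775 + (14871 + 150*140)) - 31527 = (-20775 + (14871 + 21000)) - 31527 = (-20775 + 35871) - 31527 = 15096 - 31527 = -16431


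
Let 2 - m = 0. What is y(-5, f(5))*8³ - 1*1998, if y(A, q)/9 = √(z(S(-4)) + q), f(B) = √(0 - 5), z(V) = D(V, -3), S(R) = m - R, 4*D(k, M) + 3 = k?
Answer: -1998 + 2304*√(3 + 4*I*√5) ≈ 3746.8 + 4132.4*I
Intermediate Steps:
m = 2 (m = 2 - 1*0 = 2 + 0 = 2)
D(k, M) = -¾ + k/4
S(R) = 2 - R
z(V) = -¾ + V/4
f(B) = I*√5 (f(B) = √(-5) = I*√5)
y(A, q) = 9*√(¾ + q) (y(A, q) = 9*√((-¾ + (2 - 1*(-4))/4) + q) = 9*√((-¾ + (2 + 4)/4) + q) = 9*√((-¾ + (¼)*6) + q) = 9*√((-¾ + 3/2) + q) = 9*√(¾ + q))
y(-5, f(5))*8³ - 1*1998 = (9*√(3 + 4*(I*√5))/2)*8³ - 1*1998 = (9*√(3 + 4*I*√5)/2)*512 - 1998 = 2304*√(3 + 4*I*√5) - 1998 = -1998 + 2304*√(3 + 4*I*√5)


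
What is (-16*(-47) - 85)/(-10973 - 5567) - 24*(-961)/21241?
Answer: 367310813/351326140 ≈ 1.0455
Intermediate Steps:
(-16*(-47) - 85)/(-10973 - 5567) - 24*(-961)/21241 = (752 - 85)/(-16540) + 23064*(1/21241) = 667*(-1/16540) + 23064/21241 = -667/16540 + 23064/21241 = 367310813/351326140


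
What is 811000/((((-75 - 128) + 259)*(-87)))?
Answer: -101375/609 ≈ -166.46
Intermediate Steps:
811000/((((-75 - 128) + 259)*(-87))) = 811000/(((-203 + 259)*(-87))) = 811000/((56*(-87))) = 811000/(-4872) = 811000*(-1/4872) = -101375/609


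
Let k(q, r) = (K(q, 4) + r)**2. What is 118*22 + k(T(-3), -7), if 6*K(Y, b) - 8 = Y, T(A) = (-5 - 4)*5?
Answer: 99697/36 ≈ 2769.4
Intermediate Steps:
T(A) = -45 (T(A) = -9*5 = -45)
K(Y, b) = 4/3 + Y/6
k(q, r) = (4/3 + r + q/6)**2 (k(q, r) = ((4/3 + q/6) + r)**2 = (4/3 + r + q/6)**2)
118*22 + k(T(-3), -7) = 118*22 + (8 - 45 + 6*(-7))**2/36 = 2596 + (8 - 45 - 42)**2/36 = 2596 + (1/36)*(-79)**2 = 2596 + (1/36)*6241 = 2596 + 6241/36 = 99697/36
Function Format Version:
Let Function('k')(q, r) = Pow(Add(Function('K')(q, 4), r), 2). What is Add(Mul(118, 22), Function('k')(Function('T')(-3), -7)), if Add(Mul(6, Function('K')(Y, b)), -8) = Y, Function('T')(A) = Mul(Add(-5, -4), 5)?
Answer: Rational(99697, 36) ≈ 2769.4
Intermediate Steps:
Function('T')(A) = -45 (Function('T')(A) = Mul(-9, 5) = -45)
Function('K')(Y, b) = Add(Rational(4, 3), Mul(Rational(1, 6), Y))
Function('k')(q, r) = Pow(Add(Rational(4, 3), r, Mul(Rational(1, 6), q)), 2) (Function('k')(q, r) = Pow(Add(Add(Rational(4, 3), Mul(Rational(1, 6), q)), r), 2) = Pow(Add(Rational(4, 3), r, Mul(Rational(1, 6), q)), 2))
Add(Mul(118, 22), Function('k')(Function('T')(-3), -7)) = Add(Mul(118, 22), Mul(Rational(1, 36), Pow(Add(8, -45, Mul(6, -7)), 2))) = Add(2596, Mul(Rational(1, 36), Pow(Add(8, -45, -42), 2))) = Add(2596, Mul(Rational(1, 36), Pow(-79, 2))) = Add(2596, Mul(Rational(1, 36), 6241)) = Add(2596, Rational(6241, 36)) = Rational(99697, 36)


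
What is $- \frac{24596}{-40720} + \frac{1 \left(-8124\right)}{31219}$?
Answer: $\frac{109263311}{317809420} \approx 0.3438$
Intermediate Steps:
$- \frac{24596}{-40720} + \frac{1 \left(-8124\right)}{31219} = \left(-24596\right) \left(- \frac{1}{40720}\right) - \frac{8124}{31219} = \frac{6149}{10180} - \frac{8124}{31219} = \frac{109263311}{317809420}$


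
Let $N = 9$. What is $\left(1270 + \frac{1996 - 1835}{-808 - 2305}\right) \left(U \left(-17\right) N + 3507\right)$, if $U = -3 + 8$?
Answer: $\frac{10840082958}{3113} \approx 3.4822 \cdot 10^{6}$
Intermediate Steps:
$U = 5$
$\left(1270 + \frac{1996 - 1835}{-808 - 2305}\right) \left(U \left(-17\right) N + 3507\right) = \left(1270 + \frac{1996 - 1835}{-808 - 2305}\right) \left(5 \left(-17\right) 9 + 3507\right) = \left(1270 + \frac{161}{-3113}\right) \left(\left(-85\right) 9 + 3507\right) = \left(1270 + 161 \left(- \frac{1}{3113}\right)\right) \left(-765 + 3507\right) = \left(1270 - \frac{161}{3113}\right) 2742 = \frac{3953349}{3113} \cdot 2742 = \frac{10840082958}{3113}$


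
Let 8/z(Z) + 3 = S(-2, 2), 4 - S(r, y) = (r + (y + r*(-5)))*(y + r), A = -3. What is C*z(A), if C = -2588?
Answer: -20704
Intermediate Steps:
S(r, y) = 4 - (r + y)*(y - 4*r) (S(r, y) = 4 - (r + (y + r*(-5)))*(y + r) = 4 - (r + (y - 5*r))*(r + y) = 4 - (y - 4*r)*(r + y) = 4 - (r + y)*(y - 4*r))
z(Z) = 8 (z(Z) = 8/(-3 + (4 - 1*2² + 4*(-2)² + 3*(-2)*2)) = 8/(-3 + (4 - 1*4 + 4*4 - 12)) = 8/(-3 + (4 - 4 + 16 - 12)) = 8/(-3 + 4) = 8/1 = 8*1 = 8)
C*z(A) = -2588*8 = -20704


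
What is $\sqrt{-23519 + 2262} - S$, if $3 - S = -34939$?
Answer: $-34942 + i \sqrt{21257} \approx -34942.0 + 145.8 i$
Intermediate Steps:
$S = 34942$ ($S = 3 - -34939 = 3 + 34939 = 34942$)
$\sqrt{-23519 + 2262} - S = \sqrt{-23519 + 2262} - 34942 = \sqrt{-21257} - 34942 = i \sqrt{21257} - 34942 = -34942 + i \sqrt{21257}$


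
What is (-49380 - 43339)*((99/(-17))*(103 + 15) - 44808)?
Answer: 71710543542/17 ≈ 4.2183e+9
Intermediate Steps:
(-49380 - 43339)*((99/(-17))*(103 + 15) - 44808) = -92719*((99*(-1/17))*118 - 44808) = -92719*(-99/17*118 - 44808) = -92719*(-11682/17 - 44808) = -92719*(-773418/17) = 71710543542/17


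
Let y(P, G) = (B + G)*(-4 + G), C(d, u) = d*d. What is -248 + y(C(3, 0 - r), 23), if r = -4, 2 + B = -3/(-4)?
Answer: 661/4 ≈ 165.25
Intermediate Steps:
B = -5/4 (B = -2 - 3/(-4) = -2 - 3*(-¼) = -2 + ¾ = -5/4 ≈ -1.2500)
C(d, u) = d²
y(P, G) = (-4 + G)*(-5/4 + G) (y(P, G) = (-5/4 + G)*(-4 + G) = (-4 + G)*(-5/4 + G))
-248 + y(C(3, 0 - r), 23) = -248 + (5 + 23² - 21/4*23) = -248 + (5 + 529 - 483/4) = -248 + 1653/4 = 661/4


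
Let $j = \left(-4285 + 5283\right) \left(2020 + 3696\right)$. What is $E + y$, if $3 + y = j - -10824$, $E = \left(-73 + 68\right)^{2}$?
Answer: $5715414$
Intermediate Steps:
$j = 5704568$ ($j = 998 \cdot 5716 = 5704568$)
$E = 25$ ($E = \left(-5\right)^{2} = 25$)
$y = 5715389$ ($y = -3 + \left(5704568 - -10824\right) = -3 + \left(5704568 + 10824\right) = -3 + 5715392 = 5715389$)
$E + y = 25 + 5715389 = 5715414$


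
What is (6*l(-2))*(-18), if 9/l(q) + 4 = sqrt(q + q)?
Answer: 972/5 + 486*I/5 ≈ 194.4 + 97.2*I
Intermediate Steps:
l(q) = 9/(-4 + sqrt(2)*sqrt(q)) (l(q) = 9/(-4 + sqrt(q + q)) = 9/(-4 + sqrt(2*q)) = 9/(-4 + sqrt(2)*sqrt(q)))
(6*l(-2))*(-18) = (6*(9/(-4 + sqrt(2)*sqrt(-2))))*(-18) = (6*(9/(-4 + sqrt(2)*(I*sqrt(2)))))*(-18) = (6*(9/(-4 + 2*I)))*(-18) = (6*(9*((-4 - 2*I)/20)))*(-18) = (6*(9*(-4 - 2*I)/20))*(-18) = (27*(-4 - 2*I)/10)*(-18) = -243*(-4 - 2*I)/5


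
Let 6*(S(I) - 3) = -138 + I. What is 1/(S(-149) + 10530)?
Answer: 6/62911 ≈ 9.5373e-5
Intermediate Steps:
S(I) = -20 + I/6 (S(I) = 3 + (-138 + I)/6 = 3 + (-23 + I/6) = -20 + I/6)
1/(S(-149) + 10530) = 1/((-20 + (1/6)*(-149)) + 10530) = 1/((-20 - 149/6) + 10530) = 1/(-269/6 + 10530) = 1/(62911/6) = 6/62911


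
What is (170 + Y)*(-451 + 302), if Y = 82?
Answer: -37548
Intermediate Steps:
(170 + Y)*(-451 + 302) = (170 + 82)*(-451 + 302) = 252*(-149) = -37548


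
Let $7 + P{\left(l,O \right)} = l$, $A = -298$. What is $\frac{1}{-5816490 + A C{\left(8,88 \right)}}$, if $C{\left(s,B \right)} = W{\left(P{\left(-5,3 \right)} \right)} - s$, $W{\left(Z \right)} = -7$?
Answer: $- \frac{1}{5812020} \approx -1.7206 \cdot 10^{-7}$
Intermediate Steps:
$P{\left(l,O \right)} = -7 + l$
$C{\left(s,B \right)} = -7 - s$
$\frac{1}{-5816490 + A C{\left(8,88 \right)}} = \frac{1}{-5816490 - 298 \left(-7 - 8\right)} = \frac{1}{-5816490 - -4470} = \frac{1}{-5816490 + 4470} = \frac{1}{-5812020} = - \frac{1}{5812020}$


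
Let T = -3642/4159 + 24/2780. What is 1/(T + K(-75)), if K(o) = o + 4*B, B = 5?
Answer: -2890505/161484011 ≈ -0.017900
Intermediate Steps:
T = -2506236/2890505 (T = -3642*1/4159 + 24*(1/2780) = -3642/4159 + 6/695 = -2506236/2890505 ≈ -0.86706)
K(o) = 20 + o (K(o) = o + 4*5 = o + 20 = 20 + o)
1/(T + K(-75)) = 1/(-2506236/2890505 + (20 - 75)) = 1/(-2506236/2890505 - 55) = 1/(-161484011/2890505) = -2890505/161484011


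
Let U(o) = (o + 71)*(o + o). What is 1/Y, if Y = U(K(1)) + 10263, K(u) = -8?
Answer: 1/9255 ≈ 0.00010805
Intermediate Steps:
U(o) = 2*o*(71 + o) (U(o) = (71 + o)*(2*o) = 2*o*(71 + o))
Y = 9255 (Y = 2*(-8)*(71 - 8) + 10263 = 2*(-8)*63 + 10263 = -1008 + 10263 = 9255)
1/Y = 1/9255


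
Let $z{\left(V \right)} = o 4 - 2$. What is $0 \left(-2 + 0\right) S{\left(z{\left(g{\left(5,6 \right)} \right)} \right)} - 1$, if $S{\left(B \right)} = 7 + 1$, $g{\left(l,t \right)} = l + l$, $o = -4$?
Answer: $-1$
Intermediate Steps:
$g{\left(l,t \right)} = 2 l$
$z{\left(V \right)} = -18$ ($z{\left(V \right)} = \left(-4\right) 4 - 2 = -16 - 2 = -18$)
$S{\left(B \right)} = 8$
$0 \left(-2 + 0\right) S{\left(z{\left(g{\left(5,6 \right)} \right)} \right)} - 1 = 0 \left(-2 + 0\right) 8 - 1 = 0 \left(-2\right) 8 - 1 = 0 \cdot 8 - 1 = 0 - 1 = -1$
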